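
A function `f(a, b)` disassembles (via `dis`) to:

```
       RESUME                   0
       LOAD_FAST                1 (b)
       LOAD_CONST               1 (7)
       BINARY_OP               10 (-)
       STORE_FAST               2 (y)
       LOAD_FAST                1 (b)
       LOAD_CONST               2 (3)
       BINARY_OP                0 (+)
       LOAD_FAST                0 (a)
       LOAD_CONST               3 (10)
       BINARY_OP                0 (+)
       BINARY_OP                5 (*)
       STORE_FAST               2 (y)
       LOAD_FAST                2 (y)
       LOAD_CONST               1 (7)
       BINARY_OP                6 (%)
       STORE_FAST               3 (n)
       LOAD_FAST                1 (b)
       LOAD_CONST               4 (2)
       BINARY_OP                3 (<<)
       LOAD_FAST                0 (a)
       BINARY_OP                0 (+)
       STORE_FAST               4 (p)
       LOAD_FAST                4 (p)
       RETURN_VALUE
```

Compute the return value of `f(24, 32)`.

LOAD_FAST b → push 32. Stack: [32]
LOAD_CONST → push 7. Stack: [32, 7]
BINARY_OP - → 32 - 7 = 25. Stack: [25]
STORE_FAST y → y=25. Stack: []
LOAD_FAST b → push 32. Stack: [32]
LOAD_CONST → push 3. Stack: [32, 3]
BINARY_OP + → 32 + 3 = 35. Stack: [35]
LOAD_FAST a → push 24. Stack: [35, 24]
LOAD_CONST → push 10. Stack: [35, 24, 10]
BINARY_OP + → 24 + 10 = 34. Stack: [35, 34]
BINARY_OP * → 35 * 34 = 1190. Stack: [1190]
STORE_FAST y → y=1190. Stack: []
LOAD_FAST y → push 1190. Stack: [1190]
LOAD_CONST → push 7. Stack: [1190, 7]
BINARY_OP % → 1190 % 7 = 0. Stack: [0]
STORE_FAST n → n=0. Stack: []
LOAD_FAST b → push 32. Stack: [32]
LOAD_CONST → push 2. Stack: [32, 2]
BINARY_OP << → 32 << 2 = 128. Stack: [128]
LOAD_FAST a → push 24. Stack: [128, 24]
BINARY_OP + → 128 + 24 = 152. Stack: [152]
STORE_FAST p → p=152. Stack: []
LOAD_FAST p → push 152. Stack: [152]
RETURN_VALUE → return 152.

152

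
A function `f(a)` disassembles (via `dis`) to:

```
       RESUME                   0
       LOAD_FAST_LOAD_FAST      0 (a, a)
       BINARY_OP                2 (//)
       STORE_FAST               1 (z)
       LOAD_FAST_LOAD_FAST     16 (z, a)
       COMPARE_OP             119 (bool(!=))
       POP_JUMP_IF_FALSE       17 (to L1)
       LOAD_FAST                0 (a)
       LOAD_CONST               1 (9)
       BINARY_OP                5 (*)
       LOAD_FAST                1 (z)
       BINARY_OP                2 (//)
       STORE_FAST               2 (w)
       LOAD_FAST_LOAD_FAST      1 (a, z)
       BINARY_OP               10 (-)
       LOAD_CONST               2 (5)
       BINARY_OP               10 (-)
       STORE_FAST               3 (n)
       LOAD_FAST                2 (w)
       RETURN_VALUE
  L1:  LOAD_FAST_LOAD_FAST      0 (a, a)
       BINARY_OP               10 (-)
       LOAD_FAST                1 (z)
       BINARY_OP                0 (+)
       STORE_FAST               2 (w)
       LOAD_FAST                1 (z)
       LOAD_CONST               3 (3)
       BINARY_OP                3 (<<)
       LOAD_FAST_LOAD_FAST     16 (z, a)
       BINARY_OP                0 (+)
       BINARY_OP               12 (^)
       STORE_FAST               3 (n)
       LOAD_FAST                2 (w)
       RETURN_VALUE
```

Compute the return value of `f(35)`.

315

LOAD_FAST_LOAD_FAST a,a → push 35,35. Stack: [35, 35]
BINARY_OP // → 35 // 35 = 1. Stack: [1]
STORE_FAST z → z=1. Stack: []
LOAD_FAST_LOAD_FAST z,a → push 1,35. Stack: [1, 35]
COMPARE_OP bool(!=) → 1 vs 35 = True. Stack: [True]
POP_JUMP_IF_FALSE → pop True; no jump. Stack: []
LOAD_FAST a → push 35. Stack: [35]
LOAD_CONST → push 9. Stack: [35, 9]
BINARY_OP * → 35 * 9 = 315. Stack: [315]
LOAD_FAST z → push 1. Stack: [315, 1]
BINARY_OP // → 315 // 1 = 315. Stack: [315]
STORE_FAST w → w=315. Stack: []
LOAD_FAST_LOAD_FAST a,z → push 35,1. Stack: [35, 1]
BINARY_OP - → 35 - 1 = 34. Stack: [34]
LOAD_CONST → push 5. Stack: [34, 5]
BINARY_OP - → 34 - 5 = 29. Stack: [29]
STORE_FAST n → n=29. Stack: []
LOAD_FAST w → push 315. Stack: [315]
RETURN_VALUE → return 315.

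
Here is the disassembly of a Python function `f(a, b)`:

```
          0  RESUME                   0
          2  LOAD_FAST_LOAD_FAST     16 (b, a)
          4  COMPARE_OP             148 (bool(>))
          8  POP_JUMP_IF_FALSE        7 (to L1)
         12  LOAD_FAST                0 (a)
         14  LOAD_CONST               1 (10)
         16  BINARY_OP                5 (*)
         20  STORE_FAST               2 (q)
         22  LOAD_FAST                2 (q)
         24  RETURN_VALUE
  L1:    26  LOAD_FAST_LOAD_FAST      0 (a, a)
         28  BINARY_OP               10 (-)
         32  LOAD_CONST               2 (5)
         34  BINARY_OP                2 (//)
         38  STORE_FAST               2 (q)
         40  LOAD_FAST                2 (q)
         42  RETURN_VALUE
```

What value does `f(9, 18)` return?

LOAD_FAST_LOAD_FAST b,a → push 18,9. Stack: [18, 9]
COMPARE_OP bool(>) → 18 vs 9 = True. Stack: [True]
POP_JUMP_IF_FALSE → pop True; no jump. Stack: []
LOAD_FAST a → push 9. Stack: [9]
LOAD_CONST → push 10. Stack: [9, 10]
BINARY_OP * → 9 * 10 = 90. Stack: [90]
STORE_FAST q → q=90. Stack: []
LOAD_FAST q → push 90. Stack: [90]
RETURN_VALUE → return 90.

90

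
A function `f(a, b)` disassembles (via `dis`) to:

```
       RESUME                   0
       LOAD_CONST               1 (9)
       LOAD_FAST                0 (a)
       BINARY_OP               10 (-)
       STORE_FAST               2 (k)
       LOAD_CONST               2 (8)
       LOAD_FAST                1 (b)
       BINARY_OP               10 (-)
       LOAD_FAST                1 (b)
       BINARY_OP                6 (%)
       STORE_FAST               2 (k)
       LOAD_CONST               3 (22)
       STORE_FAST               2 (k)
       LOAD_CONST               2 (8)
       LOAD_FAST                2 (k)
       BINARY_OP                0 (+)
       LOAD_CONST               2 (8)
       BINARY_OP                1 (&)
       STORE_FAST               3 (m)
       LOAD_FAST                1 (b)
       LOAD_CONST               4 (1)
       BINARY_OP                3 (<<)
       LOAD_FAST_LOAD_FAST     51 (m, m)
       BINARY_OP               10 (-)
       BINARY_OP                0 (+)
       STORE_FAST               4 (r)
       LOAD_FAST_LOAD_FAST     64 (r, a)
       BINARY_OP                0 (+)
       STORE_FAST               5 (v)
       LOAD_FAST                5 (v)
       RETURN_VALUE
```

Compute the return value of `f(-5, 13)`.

LOAD_CONST → push 9. Stack: [9]
LOAD_FAST a → push -5. Stack: [9, -5]
BINARY_OP - → 9 - -5 = 14. Stack: [14]
STORE_FAST k → k=14. Stack: []
LOAD_CONST → push 8. Stack: [8]
LOAD_FAST b → push 13. Stack: [8, 13]
BINARY_OP - → 8 - 13 = -5. Stack: [-5]
LOAD_FAST b → push 13. Stack: [-5, 13]
BINARY_OP % → -5 % 13 = 8. Stack: [8]
STORE_FAST k → k=8. Stack: []
LOAD_CONST → push 22. Stack: [22]
STORE_FAST k → k=22. Stack: []
LOAD_CONST → push 8. Stack: [8]
LOAD_FAST k → push 22. Stack: [8, 22]
BINARY_OP + → 8 + 22 = 30. Stack: [30]
LOAD_CONST → push 8. Stack: [30, 8]
BINARY_OP & → 30 & 8 = 8. Stack: [8]
STORE_FAST m → m=8. Stack: []
LOAD_FAST b → push 13. Stack: [13]
LOAD_CONST → push 1. Stack: [13, 1]
BINARY_OP << → 13 << 1 = 26. Stack: [26]
LOAD_FAST_LOAD_FAST m,m → push 8,8. Stack: [26, 8, 8]
BINARY_OP - → 8 - 8 = 0. Stack: [26, 0]
BINARY_OP + → 26 + 0 = 26. Stack: [26]
STORE_FAST r → r=26. Stack: []
LOAD_FAST_LOAD_FAST r,a → push 26,-5. Stack: [26, -5]
BINARY_OP + → 26 + -5 = 21. Stack: [21]
STORE_FAST v → v=21. Stack: []
LOAD_FAST v → push 21. Stack: [21]
RETURN_VALUE → return 21.

21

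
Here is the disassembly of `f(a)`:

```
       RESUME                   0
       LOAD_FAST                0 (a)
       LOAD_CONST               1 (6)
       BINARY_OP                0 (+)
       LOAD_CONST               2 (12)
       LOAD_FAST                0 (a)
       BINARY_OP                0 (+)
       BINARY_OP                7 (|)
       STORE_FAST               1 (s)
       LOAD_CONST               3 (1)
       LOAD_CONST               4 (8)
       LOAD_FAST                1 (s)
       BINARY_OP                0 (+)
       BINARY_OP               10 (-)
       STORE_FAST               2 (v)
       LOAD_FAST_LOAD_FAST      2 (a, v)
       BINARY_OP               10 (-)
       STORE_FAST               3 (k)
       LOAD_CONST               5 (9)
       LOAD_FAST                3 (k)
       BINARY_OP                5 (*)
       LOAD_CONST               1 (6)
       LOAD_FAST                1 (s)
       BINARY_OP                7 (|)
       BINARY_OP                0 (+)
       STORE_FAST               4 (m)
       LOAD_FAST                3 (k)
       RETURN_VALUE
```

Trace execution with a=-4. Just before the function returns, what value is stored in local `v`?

-17

LOAD_FAST a → push -4. Stack: [-4]
LOAD_CONST → push 6. Stack: [-4, 6]
BINARY_OP + → -4 + 6 = 2. Stack: [2]
LOAD_CONST → push 12. Stack: [2, 12]
LOAD_FAST a → push -4. Stack: [2, 12, -4]
BINARY_OP + → 12 + -4 = 8. Stack: [2, 8]
BINARY_OP | → 2 | 8 = 10. Stack: [10]
STORE_FAST s → s=10. Stack: []
LOAD_CONST → push 1. Stack: [1]
LOAD_CONST → push 8. Stack: [1, 8]
LOAD_FAST s → push 10. Stack: [1, 8, 10]
BINARY_OP + → 8 + 10 = 18. Stack: [1, 18]
BINARY_OP - → 1 - 18 = -17. Stack: [-17]
STORE_FAST v → v=-17. Stack: []
LOAD_FAST_LOAD_FAST a,v → push -4,-17. Stack: [-4, -17]
BINARY_OP - → -4 - -17 = 13. Stack: [13]
STORE_FAST k → k=13. Stack: []
LOAD_CONST → push 9. Stack: [9]
LOAD_FAST k → push 13. Stack: [9, 13]
BINARY_OP * → 9 * 13 = 117. Stack: [117]
LOAD_CONST → push 6. Stack: [117, 6]
LOAD_FAST s → push 10. Stack: [117, 6, 10]
BINARY_OP | → 6 | 10 = 14. Stack: [117, 14]
BINARY_OP + → 117 + 14 = 131. Stack: [131]
STORE_FAST m → m=131. Stack: []
LOAD_FAST k → push 13. Stack: [13]
RETURN_VALUE → return 13.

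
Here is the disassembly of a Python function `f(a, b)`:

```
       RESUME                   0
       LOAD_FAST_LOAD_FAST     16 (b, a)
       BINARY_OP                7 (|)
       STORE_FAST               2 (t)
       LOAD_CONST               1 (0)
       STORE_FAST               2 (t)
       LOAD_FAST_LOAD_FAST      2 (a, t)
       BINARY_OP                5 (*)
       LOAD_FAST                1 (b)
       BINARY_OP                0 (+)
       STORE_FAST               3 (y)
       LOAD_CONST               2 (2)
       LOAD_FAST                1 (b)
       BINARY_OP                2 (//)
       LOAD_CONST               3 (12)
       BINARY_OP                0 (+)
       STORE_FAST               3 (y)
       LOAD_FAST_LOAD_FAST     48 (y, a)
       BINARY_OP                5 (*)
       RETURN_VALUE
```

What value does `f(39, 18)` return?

468

LOAD_FAST_LOAD_FAST b,a → push 18,39. Stack: [18, 39]
BINARY_OP | → 18 | 39 = 55. Stack: [55]
STORE_FAST t → t=55. Stack: []
LOAD_CONST → push 0. Stack: [0]
STORE_FAST t → t=0. Stack: []
LOAD_FAST_LOAD_FAST a,t → push 39,0. Stack: [39, 0]
BINARY_OP * → 39 * 0 = 0. Stack: [0]
LOAD_FAST b → push 18. Stack: [0, 18]
BINARY_OP + → 0 + 18 = 18. Stack: [18]
STORE_FAST y → y=18. Stack: []
LOAD_CONST → push 2. Stack: [2]
LOAD_FAST b → push 18. Stack: [2, 18]
BINARY_OP // → 2 // 18 = 0. Stack: [0]
LOAD_CONST → push 12. Stack: [0, 12]
BINARY_OP + → 0 + 12 = 12. Stack: [12]
STORE_FAST y → y=12. Stack: []
LOAD_FAST_LOAD_FAST y,a → push 12,39. Stack: [12, 39]
BINARY_OP * → 12 * 39 = 468. Stack: [468]
RETURN_VALUE → return 468.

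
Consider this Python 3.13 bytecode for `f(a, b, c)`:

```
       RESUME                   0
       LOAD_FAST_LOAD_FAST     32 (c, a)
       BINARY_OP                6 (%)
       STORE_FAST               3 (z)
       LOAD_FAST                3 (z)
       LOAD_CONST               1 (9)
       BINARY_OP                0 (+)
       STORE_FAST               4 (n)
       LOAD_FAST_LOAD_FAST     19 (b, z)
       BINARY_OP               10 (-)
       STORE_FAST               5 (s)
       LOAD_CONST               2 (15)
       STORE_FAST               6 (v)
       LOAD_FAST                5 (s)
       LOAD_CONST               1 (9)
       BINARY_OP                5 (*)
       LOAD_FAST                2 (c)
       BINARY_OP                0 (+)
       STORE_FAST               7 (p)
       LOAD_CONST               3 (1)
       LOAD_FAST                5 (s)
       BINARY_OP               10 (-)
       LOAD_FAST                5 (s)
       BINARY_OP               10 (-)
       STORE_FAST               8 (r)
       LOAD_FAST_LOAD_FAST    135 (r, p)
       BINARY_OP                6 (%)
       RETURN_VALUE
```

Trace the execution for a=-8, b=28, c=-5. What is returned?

227

LOAD_FAST_LOAD_FAST c,a → push -5,-8. Stack: [-5, -8]
BINARY_OP % → -5 % -8 = -5. Stack: [-5]
STORE_FAST z → z=-5. Stack: []
LOAD_FAST z → push -5. Stack: [-5]
LOAD_CONST → push 9. Stack: [-5, 9]
BINARY_OP + → -5 + 9 = 4. Stack: [4]
STORE_FAST n → n=4. Stack: []
LOAD_FAST_LOAD_FAST b,z → push 28,-5. Stack: [28, -5]
BINARY_OP - → 28 - -5 = 33. Stack: [33]
STORE_FAST s → s=33. Stack: []
LOAD_CONST → push 15. Stack: [15]
STORE_FAST v → v=15. Stack: []
LOAD_FAST s → push 33. Stack: [33]
LOAD_CONST → push 9. Stack: [33, 9]
BINARY_OP * → 33 * 9 = 297. Stack: [297]
LOAD_FAST c → push -5. Stack: [297, -5]
BINARY_OP + → 297 + -5 = 292. Stack: [292]
STORE_FAST p → p=292. Stack: []
LOAD_CONST → push 1. Stack: [1]
LOAD_FAST s → push 33. Stack: [1, 33]
BINARY_OP - → 1 - 33 = -32. Stack: [-32]
LOAD_FAST s → push 33. Stack: [-32, 33]
BINARY_OP - → -32 - 33 = -65. Stack: [-65]
STORE_FAST r → r=-65. Stack: []
LOAD_FAST_LOAD_FAST r,p → push -65,292. Stack: [-65, 292]
BINARY_OP % → -65 % 292 = 227. Stack: [227]
RETURN_VALUE → return 227.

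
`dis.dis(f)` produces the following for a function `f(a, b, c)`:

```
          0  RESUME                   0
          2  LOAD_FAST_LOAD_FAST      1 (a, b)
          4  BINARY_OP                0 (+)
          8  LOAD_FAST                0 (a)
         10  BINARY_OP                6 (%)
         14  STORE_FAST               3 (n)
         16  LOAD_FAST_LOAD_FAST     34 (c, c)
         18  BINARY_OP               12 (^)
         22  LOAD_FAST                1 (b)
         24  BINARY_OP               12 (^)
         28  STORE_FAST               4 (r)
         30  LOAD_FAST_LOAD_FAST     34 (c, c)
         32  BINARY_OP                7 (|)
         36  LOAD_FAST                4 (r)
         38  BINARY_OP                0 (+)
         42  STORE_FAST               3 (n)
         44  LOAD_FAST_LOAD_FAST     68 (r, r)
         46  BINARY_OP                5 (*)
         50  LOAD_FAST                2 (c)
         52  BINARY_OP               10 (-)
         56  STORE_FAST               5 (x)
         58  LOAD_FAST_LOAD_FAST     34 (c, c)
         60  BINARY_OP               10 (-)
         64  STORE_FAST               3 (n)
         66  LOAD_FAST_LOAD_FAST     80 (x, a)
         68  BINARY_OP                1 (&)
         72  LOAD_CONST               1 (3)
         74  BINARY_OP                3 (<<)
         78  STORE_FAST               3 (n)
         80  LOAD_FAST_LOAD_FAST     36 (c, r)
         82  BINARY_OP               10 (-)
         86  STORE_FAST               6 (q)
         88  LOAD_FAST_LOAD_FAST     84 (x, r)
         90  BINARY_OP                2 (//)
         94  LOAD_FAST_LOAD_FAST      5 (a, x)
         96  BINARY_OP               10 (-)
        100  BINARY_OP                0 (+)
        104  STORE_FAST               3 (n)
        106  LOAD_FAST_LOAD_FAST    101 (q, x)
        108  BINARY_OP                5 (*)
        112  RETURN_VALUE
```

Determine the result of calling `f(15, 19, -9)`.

-10360

LOAD_FAST_LOAD_FAST a,b → push 15,19. Stack: [15, 19]
BINARY_OP + → 15 + 19 = 34. Stack: [34]
LOAD_FAST a → push 15. Stack: [34, 15]
BINARY_OP % → 34 % 15 = 4. Stack: [4]
STORE_FAST n → n=4. Stack: []
LOAD_FAST_LOAD_FAST c,c → push -9,-9. Stack: [-9, -9]
BINARY_OP ^ → -9 ^ -9 = 0. Stack: [0]
LOAD_FAST b → push 19. Stack: [0, 19]
BINARY_OP ^ → 0 ^ 19 = 19. Stack: [19]
STORE_FAST r → r=19. Stack: []
LOAD_FAST_LOAD_FAST c,c → push -9,-9. Stack: [-9, -9]
BINARY_OP | → -9 | -9 = -9. Stack: [-9]
LOAD_FAST r → push 19. Stack: [-9, 19]
BINARY_OP + → -9 + 19 = 10. Stack: [10]
STORE_FAST n → n=10. Stack: []
LOAD_FAST_LOAD_FAST r,r → push 19,19. Stack: [19, 19]
BINARY_OP * → 19 * 19 = 361. Stack: [361]
LOAD_FAST c → push -9. Stack: [361, -9]
BINARY_OP - → 361 - -9 = 370. Stack: [370]
STORE_FAST x → x=370. Stack: []
LOAD_FAST_LOAD_FAST c,c → push -9,-9. Stack: [-9, -9]
BINARY_OP - → -9 - -9 = 0. Stack: [0]
STORE_FAST n → n=0. Stack: []
LOAD_FAST_LOAD_FAST x,a → push 370,15. Stack: [370, 15]
BINARY_OP & → 370 & 15 = 2. Stack: [2]
LOAD_CONST → push 3. Stack: [2, 3]
BINARY_OP << → 2 << 3 = 16. Stack: [16]
STORE_FAST n → n=16. Stack: []
LOAD_FAST_LOAD_FAST c,r → push -9,19. Stack: [-9, 19]
BINARY_OP - → -9 - 19 = -28. Stack: [-28]
STORE_FAST q → q=-28. Stack: []
LOAD_FAST_LOAD_FAST x,r → push 370,19. Stack: [370, 19]
BINARY_OP // → 370 // 19 = 19. Stack: [19]
LOAD_FAST_LOAD_FAST a,x → push 15,370. Stack: [19, 15, 370]
BINARY_OP - → 15 - 370 = -355. Stack: [19, -355]
BINARY_OP + → 19 + -355 = -336. Stack: [-336]
STORE_FAST n → n=-336. Stack: []
LOAD_FAST_LOAD_FAST q,x → push -28,370. Stack: [-28, 370]
BINARY_OP * → -28 * 370 = -10360. Stack: [-10360]
RETURN_VALUE → return -10360.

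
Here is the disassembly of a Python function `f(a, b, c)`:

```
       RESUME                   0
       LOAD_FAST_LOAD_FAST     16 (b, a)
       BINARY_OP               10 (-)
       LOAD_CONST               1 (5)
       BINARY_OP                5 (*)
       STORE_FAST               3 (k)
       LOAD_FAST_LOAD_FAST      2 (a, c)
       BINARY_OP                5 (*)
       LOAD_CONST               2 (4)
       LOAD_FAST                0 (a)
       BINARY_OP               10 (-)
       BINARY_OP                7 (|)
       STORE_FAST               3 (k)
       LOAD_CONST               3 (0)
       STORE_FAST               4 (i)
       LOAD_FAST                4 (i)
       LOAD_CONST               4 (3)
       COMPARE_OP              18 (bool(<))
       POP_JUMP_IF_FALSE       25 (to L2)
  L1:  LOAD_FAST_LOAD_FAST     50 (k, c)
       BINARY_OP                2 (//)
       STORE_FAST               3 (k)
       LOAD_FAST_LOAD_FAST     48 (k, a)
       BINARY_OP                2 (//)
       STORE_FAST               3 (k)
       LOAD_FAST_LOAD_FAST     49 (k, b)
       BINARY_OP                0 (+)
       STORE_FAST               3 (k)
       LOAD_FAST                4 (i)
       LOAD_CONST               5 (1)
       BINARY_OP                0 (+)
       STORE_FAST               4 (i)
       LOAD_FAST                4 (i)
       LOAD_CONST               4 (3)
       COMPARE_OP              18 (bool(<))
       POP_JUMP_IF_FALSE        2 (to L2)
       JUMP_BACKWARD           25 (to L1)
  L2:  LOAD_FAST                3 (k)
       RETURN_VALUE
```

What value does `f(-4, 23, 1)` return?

18

LOAD_FAST_LOAD_FAST b,a → push 23,-4
BINARY_OP - → 23 - -4 = 27
LOAD_CONST → push 5
BINARY_OP * → 27 * 5 = 135
STORE_FAST k → k=135
LOAD_FAST_LOAD_FAST a,c → push -4,1
BINARY_OP * → -4 * 1 = -4
LOAD_CONST → push 4
LOAD_FAST a → push -4
BINARY_OP - → 4 - -4 = 8
BINARY_OP | → -4 | 8 = -4
STORE_FAST k → k=-4
LOAD_CONST → push 0
STORE_FAST i → i=0
LOAD_FAST i → push 0
LOAD_CONST → push 3
COMPARE_OP bool(<) → 0 vs 3 = True
POP_JUMP_IF_FALSE → pop True; no jump
LOAD_FAST_LOAD_FAST k,c → push -4,1
BINARY_OP // → -4 // 1 = -4
STORE_FAST k → k=-4
LOAD_FAST_LOAD_FAST k,a → push -4,-4
BINARY_OP // → -4 // -4 = 1
STORE_FAST k → k=1
LOAD_FAST_LOAD_FAST k,b → push 1,23
BINARY_OP + → 1 + 23 = 24
STORE_FAST k → k=24
LOAD_FAST i → push 0
LOAD_CONST → push 1
BINARY_OP + → 0 + 1 = 1
STORE_FAST i → i=1
LOAD_FAST i → push 1
LOAD_CONST → push 3
COMPARE_OP bool(<) → 1 vs 3 = True
POP_JUMP_IF_FALSE → pop True; no jump
LOAD_FAST_LOAD_FAST k,c → push 24,1
BINARY_OP // → 24 // 1 = 24
STORE_FAST k → k=24
LOAD_FAST_LOAD_FAST k,a → push 24,-4
BINARY_OP // → 24 // -4 = -6
STORE_FAST k → k=-6
LOAD_FAST_LOAD_FAST k,b → push -6,23
BINARY_OP + → -6 + 23 = 17
STORE_FAST k → k=17
LOAD_FAST i → push 1
LOAD_CONST → push 1
BINARY_OP + → 1 + 1 = 2
STORE_FAST i → i=2
LOAD_FAST i → push 2
LOAD_CONST → push 3
COMPARE_OP bool(<) → 2 vs 3 = True
POP_JUMP_IF_FALSE → pop True; no jump
LOAD_FAST_LOAD_FAST k,c → push 17,1
BINARY_OP // → 17 // 1 = 17
STORE_FAST k → k=17
LOAD_FAST_LOAD_FAST k,a → push 17,-4
BINARY_OP // → 17 // -4 = -5
STORE_FAST k → k=-5
LOAD_FAST_LOAD_FAST k,b → push -5,23
BINARY_OP + → -5 + 23 = 18
STORE_FAST k → k=18
LOAD_FAST i → push 2
LOAD_CONST → push 1
BINARY_OP + → 2 + 1 = 3
STORE_FAST i → i=3
LOAD_FAST i → push 3
LOAD_CONST → push 3
COMPARE_OP bool(<) → 3 vs 3 = False
POP_JUMP_IF_FALSE → pop False; jump
LOAD_FAST k → push 18
RETURN_VALUE → return 18.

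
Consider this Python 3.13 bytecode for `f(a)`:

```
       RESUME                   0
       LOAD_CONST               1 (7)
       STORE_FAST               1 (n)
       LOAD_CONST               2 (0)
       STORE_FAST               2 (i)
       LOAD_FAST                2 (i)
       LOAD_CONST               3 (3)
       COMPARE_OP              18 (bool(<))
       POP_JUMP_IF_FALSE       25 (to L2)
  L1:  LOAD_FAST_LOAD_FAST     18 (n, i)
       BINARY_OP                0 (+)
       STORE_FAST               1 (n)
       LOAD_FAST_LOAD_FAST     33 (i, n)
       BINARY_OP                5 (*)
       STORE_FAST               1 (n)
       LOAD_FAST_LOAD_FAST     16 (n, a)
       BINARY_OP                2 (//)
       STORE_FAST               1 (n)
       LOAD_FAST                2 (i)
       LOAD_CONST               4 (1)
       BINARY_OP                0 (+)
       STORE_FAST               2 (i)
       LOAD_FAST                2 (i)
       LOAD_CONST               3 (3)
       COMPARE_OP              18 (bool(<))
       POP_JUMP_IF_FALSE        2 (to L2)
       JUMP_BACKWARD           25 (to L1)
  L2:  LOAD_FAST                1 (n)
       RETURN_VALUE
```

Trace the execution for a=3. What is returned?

LOAD_CONST → push 7. Stack: [7]
STORE_FAST n → n=7. Stack: []
LOAD_CONST → push 0. Stack: [0]
STORE_FAST i → i=0. Stack: []
LOAD_FAST i → push 0. Stack: [0]
LOAD_CONST → push 3. Stack: [0, 3]
COMPARE_OP bool(<) → 0 vs 3 = True. Stack: [True]
POP_JUMP_IF_FALSE → pop True; no jump. Stack: []
LOAD_FAST_LOAD_FAST n,i → push 7,0. Stack: [7, 0]
BINARY_OP + → 7 + 0 = 7. Stack: [7]
STORE_FAST n → n=7. Stack: []
LOAD_FAST_LOAD_FAST i,n → push 0,7. Stack: [0, 7]
BINARY_OP * → 0 * 7 = 0. Stack: [0]
STORE_FAST n → n=0. Stack: []
LOAD_FAST_LOAD_FAST n,a → push 0,3. Stack: [0, 3]
BINARY_OP // → 0 // 3 = 0. Stack: [0]
STORE_FAST n → n=0. Stack: []
LOAD_FAST i → push 0. Stack: [0]
LOAD_CONST → push 1. Stack: [0, 1]
BINARY_OP + → 0 + 1 = 1. Stack: [1]
STORE_FAST i → i=1. Stack: []
LOAD_FAST i → push 1. Stack: [1]
LOAD_CONST → push 3. Stack: [1, 3]
COMPARE_OP bool(<) → 1 vs 3 = True. Stack: [True]
POP_JUMP_IF_FALSE → pop True; no jump. Stack: []
LOAD_FAST_LOAD_FAST n,i → push 0,1. Stack: [0, 1]
BINARY_OP + → 0 + 1 = 1. Stack: [1]
STORE_FAST n → n=1. Stack: []
LOAD_FAST_LOAD_FAST i,n → push 1,1. Stack: [1, 1]
BINARY_OP * → 1 * 1 = 1. Stack: [1]
STORE_FAST n → n=1. Stack: []
LOAD_FAST_LOAD_FAST n,a → push 1,3. Stack: [1, 3]
BINARY_OP // → 1 // 3 = 0. Stack: [0]
STORE_FAST n → n=0. Stack: []
LOAD_FAST i → push 1. Stack: [1]
LOAD_CONST → push 1. Stack: [1, 1]
BINARY_OP + → 1 + 1 = 2. Stack: [2]
STORE_FAST i → i=2. Stack: []
LOAD_FAST i → push 2. Stack: [2]
LOAD_CONST → push 3. Stack: [2, 3]
COMPARE_OP bool(<) → 2 vs 3 = True. Stack: [True]
POP_JUMP_IF_FALSE → pop True; no jump. Stack: []
LOAD_FAST_LOAD_FAST n,i → push 0,2. Stack: [0, 2]
BINARY_OP + → 0 + 2 = 2. Stack: [2]
STORE_FAST n → n=2. Stack: []
LOAD_FAST_LOAD_FAST i,n → push 2,2. Stack: [2, 2]
BINARY_OP * → 2 * 2 = 4. Stack: [4]
STORE_FAST n → n=4. Stack: []
LOAD_FAST_LOAD_FAST n,a → push 4,3. Stack: [4, 3]
BINARY_OP // → 4 // 3 = 1. Stack: [1]
STORE_FAST n → n=1. Stack: []
LOAD_FAST i → push 2. Stack: [2]
LOAD_CONST → push 1. Stack: [2, 1]
BINARY_OP + → 2 + 1 = 3. Stack: [3]
STORE_FAST i → i=3. Stack: []
LOAD_FAST i → push 3. Stack: [3]
LOAD_CONST → push 3. Stack: [3, 3]
COMPARE_OP bool(<) → 3 vs 3 = False. Stack: [False]
POP_JUMP_IF_FALSE → pop False; jump. Stack: []
LOAD_FAST n → push 1. Stack: [1]
RETURN_VALUE → return 1.

1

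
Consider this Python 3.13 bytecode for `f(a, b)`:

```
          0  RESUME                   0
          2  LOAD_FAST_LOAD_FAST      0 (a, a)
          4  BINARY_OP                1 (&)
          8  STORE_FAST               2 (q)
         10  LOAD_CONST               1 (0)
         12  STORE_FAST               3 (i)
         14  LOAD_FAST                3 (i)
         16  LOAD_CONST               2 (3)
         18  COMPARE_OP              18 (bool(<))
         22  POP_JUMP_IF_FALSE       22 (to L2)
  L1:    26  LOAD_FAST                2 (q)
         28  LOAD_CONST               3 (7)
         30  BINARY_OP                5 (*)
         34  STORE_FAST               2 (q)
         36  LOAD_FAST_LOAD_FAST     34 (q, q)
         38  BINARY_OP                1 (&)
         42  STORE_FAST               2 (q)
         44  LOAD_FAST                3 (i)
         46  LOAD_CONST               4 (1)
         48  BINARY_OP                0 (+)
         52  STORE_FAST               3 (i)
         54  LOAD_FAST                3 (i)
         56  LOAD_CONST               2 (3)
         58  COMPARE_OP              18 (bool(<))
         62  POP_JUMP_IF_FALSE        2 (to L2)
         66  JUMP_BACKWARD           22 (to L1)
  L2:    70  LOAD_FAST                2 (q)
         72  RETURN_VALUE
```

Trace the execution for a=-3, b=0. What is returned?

LOAD_FAST_LOAD_FAST a,a → push -3,-3. Stack: [-3, -3]
BINARY_OP & → -3 & -3 = -3. Stack: [-3]
STORE_FAST q → q=-3. Stack: []
LOAD_CONST → push 0. Stack: [0]
STORE_FAST i → i=0. Stack: []
LOAD_FAST i → push 0. Stack: [0]
LOAD_CONST → push 3. Stack: [0, 3]
COMPARE_OP bool(<) → 0 vs 3 = True. Stack: [True]
POP_JUMP_IF_FALSE → pop True; no jump. Stack: []
LOAD_FAST q → push -3. Stack: [-3]
LOAD_CONST → push 7. Stack: [-3, 7]
BINARY_OP * → -3 * 7 = -21. Stack: [-21]
STORE_FAST q → q=-21. Stack: []
LOAD_FAST_LOAD_FAST q,q → push -21,-21. Stack: [-21, -21]
BINARY_OP & → -21 & -21 = -21. Stack: [-21]
STORE_FAST q → q=-21. Stack: []
LOAD_FAST i → push 0. Stack: [0]
LOAD_CONST → push 1. Stack: [0, 1]
BINARY_OP + → 0 + 1 = 1. Stack: [1]
STORE_FAST i → i=1. Stack: []
LOAD_FAST i → push 1. Stack: [1]
LOAD_CONST → push 3. Stack: [1, 3]
COMPARE_OP bool(<) → 1 vs 3 = True. Stack: [True]
POP_JUMP_IF_FALSE → pop True; no jump. Stack: []
LOAD_FAST q → push -21. Stack: [-21]
LOAD_CONST → push 7. Stack: [-21, 7]
BINARY_OP * → -21 * 7 = -147. Stack: [-147]
STORE_FAST q → q=-147. Stack: []
LOAD_FAST_LOAD_FAST q,q → push -147,-147. Stack: [-147, -147]
BINARY_OP & → -147 & -147 = -147. Stack: [-147]
STORE_FAST q → q=-147. Stack: []
LOAD_FAST i → push 1. Stack: [1]
LOAD_CONST → push 1. Stack: [1, 1]
BINARY_OP + → 1 + 1 = 2. Stack: [2]
STORE_FAST i → i=2. Stack: []
LOAD_FAST i → push 2. Stack: [2]
LOAD_CONST → push 3. Stack: [2, 3]
COMPARE_OP bool(<) → 2 vs 3 = True. Stack: [True]
POP_JUMP_IF_FALSE → pop True; no jump. Stack: []
LOAD_FAST q → push -147. Stack: [-147]
LOAD_CONST → push 7. Stack: [-147, 7]
BINARY_OP * → -147 * 7 = -1029. Stack: [-1029]
STORE_FAST q → q=-1029. Stack: []
LOAD_FAST_LOAD_FAST q,q → push -1029,-1029. Stack: [-1029, -1029]
BINARY_OP & → -1029 & -1029 = -1029. Stack: [-1029]
STORE_FAST q → q=-1029. Stack: []
LOAD_FAST i → push 2. Stack: [2]
LOAD_CONST → push 1. Stack: [2, 1]
BINARY_OP + → 2 + 1 = 3. Stack: [3]
STORE_FAST i → i=3. Stack: []
LOAD_FAST i → push 3. Stack: [3]
LOAD_CONST → push 3. Stack: [3, 3]
COMPARE_OP bool(<) → 3 vs 3 = False. Stack: [False]
POP_JUMP_IF_FALSE → pop False; jump. Stack: []
LOAD_FAST q → push -1029. Stack: [-1029]
RETURN_VALUE → return -1029.

-1029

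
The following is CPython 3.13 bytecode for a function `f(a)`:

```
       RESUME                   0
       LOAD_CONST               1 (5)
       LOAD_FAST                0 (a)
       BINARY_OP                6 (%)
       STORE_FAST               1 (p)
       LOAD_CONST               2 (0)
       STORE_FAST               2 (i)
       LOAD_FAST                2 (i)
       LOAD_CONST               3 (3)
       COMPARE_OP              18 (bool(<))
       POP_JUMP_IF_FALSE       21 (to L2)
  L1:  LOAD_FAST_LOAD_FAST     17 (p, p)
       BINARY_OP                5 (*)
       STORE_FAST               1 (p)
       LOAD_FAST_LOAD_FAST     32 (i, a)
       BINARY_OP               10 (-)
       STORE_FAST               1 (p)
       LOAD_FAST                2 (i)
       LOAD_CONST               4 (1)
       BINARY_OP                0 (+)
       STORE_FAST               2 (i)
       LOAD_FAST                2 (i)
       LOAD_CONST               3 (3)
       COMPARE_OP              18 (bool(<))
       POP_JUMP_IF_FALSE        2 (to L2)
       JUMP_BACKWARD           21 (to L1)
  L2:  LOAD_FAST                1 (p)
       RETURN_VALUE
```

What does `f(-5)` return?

LOAD_CONST → push 5. Stack: [5]
LOAD_FAST a → push -5. Stack: [5, -5]
BINARY_OP % → 5 % -5 = 0. Stack: [0]
STORE_FAST p → p=0. Stack: []
LOAD_CONST → push 0. Stack: [0]
STORE_FAST i → i=0. Stack: []
LOAD_FAST i → push 0. Stack: [0]
LOAD_CONST → push 3. Stack: [0, 3]
COMPARE_OP bool(<) → 0 vs 3 = True. Stack: [True]
POP_JUMP_IF_FALSE → pop True; no jump. Stack: []
LOAD_FAST_LOAD_FAST p,p → push 0,0. Stack: [0, 0]
BINARY_OP * → 0 * 0 = 0. Stack: [0]
STORE_FAST p → p=0. Stack: []
LOAD_FAST_LOAD_FAST i,a → push 0,-5. Stack: [0, -5]
BINARY_OP - → 0 - -5 = 5. Stack: [5]
STORE_FAST p → p=5. Stack: []
LOAD_FAST i → push 0. Stack: [0]
LOAD_CONST → push 1. Stack: [0, 1]
BINARY_OP + → 0 + 1 = 1. Stack: [1]
STORE_FAST i → i=1. Stack: []
LOAD_FAST i → push 1. Stack: [1]
LOAD_CONST → push 3. Stack: [1, 3]
COMPARE_OP bool(<) → 1 vs 3 = True. Stack: [True]
POP_JUMP_IF_FALSE → pop True; no jump. Stack: []
LOAD_FAST_LOAD_FAST p,p → push 5,5. Stack: [5, 5]
BINARY_OP * → 5 * 5 = 25. Stack: [25]
STORE_FAST p → p=25. Stack: []
LOAD_FAST_LOAD_FAST i,a → push 1,-5. Stack: [1, -5]
BINARY_OP - → 1 - -5 = 6. Stack: [6]
STORE_FAST p → p=6. Stack: []
LOAD_FAST i → push 1. Stack: [1]
LOAD_CONST → push 1. Stack: [1, 1]
BINARY_OP + → 1 + 1 = 2. Stack: [2]
STORE_FAST i → i=2. Stack: []
LOAD_FAST i → push 2. Stack: [2]
LOAD_CONST → push 3. Stack: [2, 3]
COMPARE_OP bool(<) → 2 vs 3 = True. Stack: [True]
POP_JUMP_IF_FALSE → pop True; no jump. Stack: []
LOAD_FAST_LOAD_FAST p,p → push 6,6. Stack: [6, 6]
BINARY_OP * → 6 * 6 = 36. Stack: [36]
STORE_FAST p → p=36. Stack: []
LOAD_FAST_LOAD_FAST i,a → push 2,-5. Stack: [2, -5]
BINARY_OP - → 2 - -5 = 7. Stack: [7]
STORE_FAST p → p=7. Stack: []
LOAD_FAST i → push 2. Stack: [2]
LOAD_CONST → push 1. Stack: [2, 1]
BINARY_OP + → 2 + 1 = 3. Stack: [3]
STORE_FAST i → i=3. Stack: []
LOAD_FAST i → push 3. Stack: [3]
LOAD_CONST → push 3. Stack: [3, 3]
COMPARE_OP bool(<) → 3 vs 3 = False. Stack: [False]
POP_JUMP_IF_FALSE → pop False; jump. Stack: []
LOAD_FAST p → push 7. Stack: [7]
RETURN_VALUE → return 7.

7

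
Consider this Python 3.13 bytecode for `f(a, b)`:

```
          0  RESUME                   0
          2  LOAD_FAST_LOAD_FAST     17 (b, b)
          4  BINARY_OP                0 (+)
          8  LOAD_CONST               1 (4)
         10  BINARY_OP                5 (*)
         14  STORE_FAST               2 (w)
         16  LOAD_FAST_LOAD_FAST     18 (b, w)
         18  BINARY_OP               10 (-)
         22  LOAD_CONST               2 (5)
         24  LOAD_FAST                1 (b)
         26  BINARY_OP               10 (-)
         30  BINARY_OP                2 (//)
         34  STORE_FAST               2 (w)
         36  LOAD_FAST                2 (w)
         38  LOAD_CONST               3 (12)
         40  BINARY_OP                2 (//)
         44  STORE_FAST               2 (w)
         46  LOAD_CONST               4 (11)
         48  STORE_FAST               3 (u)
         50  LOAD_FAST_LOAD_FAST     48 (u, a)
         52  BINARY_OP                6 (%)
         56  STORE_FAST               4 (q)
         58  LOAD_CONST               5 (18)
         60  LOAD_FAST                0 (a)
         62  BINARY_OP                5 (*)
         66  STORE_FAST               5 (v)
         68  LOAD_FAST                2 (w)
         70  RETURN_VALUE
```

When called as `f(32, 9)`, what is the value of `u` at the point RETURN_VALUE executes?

LOAD_FAST_LOAD_FAST b,b → push 9,9. Stack: [9, 9]
BINARY_OP + → 9 + 9 = 18. Stack: [18]
LOAD_CONST → push 4. Stack: [18, 4]
BINARY_OP * → 18 * 4 = 72. Stack: [72]
STORE_FAST w → w=72. Stack: []
LOAD_FAST_LOAD_FAST b,w → push 9,72. Stack: [9, 72]
BINARY_OP - → 9 - 72 = -63. Stack: [-63]
LOAD_CONST → push 5. Stack: [-63, 5]
LOAD_FAST b → push 9. Stack: [-63, 5, 9]
BINARY_OP - → 5 - 9 = -4. Stack: [-63, -4]
BINARY_OP // → -63 // -4 = 15. Stack: [15]
STORE_FAST w → w=15. Stack: []
LOAD_FAST w → push 15. Stack: [15]
LOAD_CONST → push 12. Stack: [15, 12]
BINARY_OP // → 15 // 12 = 1. Stack: [1]
STORE_FAST w → w=1. Stack: []
LOAD_CONST → push 11. Stack: [11]
STORE_FAST u → u=11. Stack: []
LOAD_FAST_LOAD_FAST u,a → push 11,32. Stack: [11, 32]
BINARY_OP % → 11 % 32 = 11. Stack: [11]
STORE_FAST q → q=11. Stack: []
LOAD_CONST → push 18. Stack: [18]
LOAD_FAST a → push 32. Stack: [18, 32]
BINARY_OP * → 18 * 32 = 576. Stack: [576]
STORE_FAST v → v=576. Stack: []
LOAD_FAST w → push 1. Stack: [1]
RETURN_VALUE → return 1.

11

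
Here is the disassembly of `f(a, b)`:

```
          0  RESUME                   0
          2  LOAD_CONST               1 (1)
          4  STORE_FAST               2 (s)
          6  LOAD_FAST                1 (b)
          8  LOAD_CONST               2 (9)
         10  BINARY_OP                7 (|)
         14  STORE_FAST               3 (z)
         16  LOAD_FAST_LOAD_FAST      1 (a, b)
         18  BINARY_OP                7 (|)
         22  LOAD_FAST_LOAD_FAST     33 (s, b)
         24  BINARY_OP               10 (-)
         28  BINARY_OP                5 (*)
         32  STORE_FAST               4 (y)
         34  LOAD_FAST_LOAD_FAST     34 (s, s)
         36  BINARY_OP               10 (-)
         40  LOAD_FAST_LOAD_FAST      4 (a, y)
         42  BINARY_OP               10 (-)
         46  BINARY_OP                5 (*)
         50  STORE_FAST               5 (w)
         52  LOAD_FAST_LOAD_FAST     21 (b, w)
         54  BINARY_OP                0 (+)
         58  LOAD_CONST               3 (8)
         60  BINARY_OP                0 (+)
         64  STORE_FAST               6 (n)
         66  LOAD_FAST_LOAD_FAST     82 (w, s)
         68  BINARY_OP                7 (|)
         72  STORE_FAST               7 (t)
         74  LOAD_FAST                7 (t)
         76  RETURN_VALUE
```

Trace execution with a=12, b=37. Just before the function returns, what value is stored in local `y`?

LOAD_CONST → push 1. Stack: [1]
STORE_FAST s → s=1. Stack: []
LOAD_FAST b → push 37. Stack: [37]
LOAD_CONST → push 9. Stack: [37, 9]
BINARY_OP | → 37 | 9 = 45. Stack: [45]
STORE_FAST z → z=45. Stack: []
LOAD_FAST_LOAD_FAST a,b → push 12,37. Stack: [12, 37]
BINARY_OP | → 12 | 37 = 45. Stack: [45]
LOAD_FAST_LOAD_FAST s,b → push 1,37. Stack: [45, 1, 37]
BINARY_OP - → 1 - 37 = -36. Stack: [45, -36]
BINARY_OP * → 45 * -36 = -1620. Stack: [-1620]
STORE_FAST y → y=-1620. Stack: []
LOAD_FAST_LOAD_FAST s,s → push 1,1. Stack: [1, 1]
BINARY_OP - → 1 - 1 = 0. Stack: [0]
LOAD_FAST_LOAD_FAST a,y → push 12,-1620. Stack: [0, 12, -1620]
BINARY_OP - → 12 - -1620 = 1632. Stack: [0, 1632]
BINARY_OP * → 0 * 1632 = 0. Stack: [0]
STORE_FAST w → w=0. Stack: []
LOAD_FAST_LOAD_FAST b,w → push 37,0. Stack: [37, 0]
BINARY_OP + → 37 + 0 = 37. Stack: [37]
LOAD_CONST → push 8. Stack: [37, 8]
BINARY_OP + → 37 + 8 = 45. Stack: [45]
STORE_FAST n → n=45. Stack: []
LOAD_FAST_LOAD_FAST w,s → push 0,1. Stack: [0, 1]
BINARY_OP | → 0 | 1 = 1. Stack: [1]
STORE_FAST t → t=1. Stack: []
LOAD_FAST t → push 1. Stack: [1]
RETURN_VALUE → return 1.

-1620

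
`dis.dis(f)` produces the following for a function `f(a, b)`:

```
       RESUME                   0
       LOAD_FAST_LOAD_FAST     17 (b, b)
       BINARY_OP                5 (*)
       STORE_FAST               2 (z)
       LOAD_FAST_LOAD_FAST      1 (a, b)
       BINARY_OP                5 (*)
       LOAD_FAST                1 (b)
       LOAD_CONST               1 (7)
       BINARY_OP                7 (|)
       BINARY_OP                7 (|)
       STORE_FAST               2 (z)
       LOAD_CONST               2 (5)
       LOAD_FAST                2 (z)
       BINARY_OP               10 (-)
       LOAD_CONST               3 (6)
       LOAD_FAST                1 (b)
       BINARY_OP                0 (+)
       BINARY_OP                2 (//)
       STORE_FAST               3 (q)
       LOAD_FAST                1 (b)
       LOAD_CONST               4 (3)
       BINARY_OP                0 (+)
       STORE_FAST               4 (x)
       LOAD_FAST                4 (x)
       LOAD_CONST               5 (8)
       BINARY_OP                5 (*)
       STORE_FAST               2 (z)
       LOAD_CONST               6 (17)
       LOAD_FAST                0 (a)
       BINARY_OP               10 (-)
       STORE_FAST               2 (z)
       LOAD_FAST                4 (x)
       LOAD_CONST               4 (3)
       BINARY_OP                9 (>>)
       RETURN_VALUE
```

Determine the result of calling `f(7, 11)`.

1

LOAD_FAST_LOAD_FAST b,b → push 11,11. Stack: [11, 11]
BINARY_OP * → 11 * 11 = 121. Stack: [121]
STORE_FAST z → z=121. Stack: []
LOAD_FAST_LOAD_FAST a,b → push 7,11. Stack: [7, 11]
BINARY_OP * → 7 * 11 = 77. Stack: [77]
LOAD_FAST b → push 11. Stack: [77, 11]
LOAD_CONST → push 7. Stack: [77, 11, 7]
BINARY_OP | → 11 | 7 = 15. Stack: [77, 15]
BINARY_OP | → 77 | 15 = 79. Stack: [79]
STORE_FAST z → z=79. Stack: []
LOAD_CONST → push 5. Stack: [5]
LOAD_FAST z → push 79. Stack: [5, 79]
BINARY_OP - → 5 - 79 = -74. Stack: [-74]
LOAD_CONST → push 6. Stack: [-74, 6]
LOAD_FAST b → push 11. Stack: [-74, 6, 11]
BINARY_OP + → 6 + 11 = 17. Stack: [-74, 17]
BINARY_OP // → -74 // 17 = -5. Stack: [-5]
STORE_FAST q → q=-5. Stack: []
LOAD_FAST b → push 11. Stack: [11]
LOAD_CONST → push 3. Stack: [11, 3]
BINARY_OP + → 11 + 3 = 14. Stack: [14]
STORE_FAST x → x=14. Stack: []
LOAD_FAST x → push 14. Stack: [14]
LOAD_CONST → push 8. Stack: [14, 8]
BINARY_OP * → 14 * 8 = 112. Stack: [112]
STORE_FAST z → z=112. Stack: []
LOAD_CONST → push 17. Stack: [17]
LOAD_FAST a → push 7. Stack: [17, 7]
BINARY_OP - → 17 - 7 = 10. Stack: [10]
STORE_FAST z → z=10. Stack: []
LOAD_FAST x → push 14. Stack: [14]
LOAD_CONST → push 3. Stack: [14, 3]
BINARY_OP >> → 14 >> 3 = 1. Stack: [1]
RETURN_VALUE → return 1.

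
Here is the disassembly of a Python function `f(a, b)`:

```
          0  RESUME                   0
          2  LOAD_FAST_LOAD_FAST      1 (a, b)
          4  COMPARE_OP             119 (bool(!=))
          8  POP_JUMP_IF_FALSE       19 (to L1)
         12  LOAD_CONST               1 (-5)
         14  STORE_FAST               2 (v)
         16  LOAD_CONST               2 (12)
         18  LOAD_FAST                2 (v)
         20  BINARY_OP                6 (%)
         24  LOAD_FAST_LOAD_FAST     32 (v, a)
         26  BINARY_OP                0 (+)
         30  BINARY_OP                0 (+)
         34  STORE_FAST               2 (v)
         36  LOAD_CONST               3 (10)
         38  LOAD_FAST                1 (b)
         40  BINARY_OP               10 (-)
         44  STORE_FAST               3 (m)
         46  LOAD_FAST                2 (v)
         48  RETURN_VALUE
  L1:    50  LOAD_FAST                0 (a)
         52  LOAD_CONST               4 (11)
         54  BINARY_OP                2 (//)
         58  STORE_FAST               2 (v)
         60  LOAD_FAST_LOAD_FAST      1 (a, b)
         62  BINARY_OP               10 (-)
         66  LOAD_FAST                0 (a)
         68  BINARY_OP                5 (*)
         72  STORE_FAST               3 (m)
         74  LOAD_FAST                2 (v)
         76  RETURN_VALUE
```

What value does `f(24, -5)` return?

16

LOAD_FAST_LOAD_FAST a,b → push 24,-5. Stack: [24, -5]
COMPARE_OP bool(!=) → 24 vs -5 = True. Stack: [True]
POP_JUMP_IF_FALSE → pop True; no jump. Stack: []
LOAD_CONST → push -5. Stack: [-5]
STORE_FAST v → v=-5. Stack: []
LOAD_CONST → push 12. Stack: [12]
LOAD_FAST v → push -5. Stack: [12, -5]
BINARY_OP % → 12 % -5 = -3. Stack: [-3]
LOAD_FAST_LOAD_FAST v,a → push -5,24. Stack: [-3, -5, 24]
BINARY_OP + → -5 + 24 = 19. Stack: [-3, 19]
BINARY_OP + → -3 + 19 = 16. Stack: [16]
STORE_FAST v → v=16. Stack: []
LOAD_CONST → push 10. Stack: [10]
LOAD_FAST b → push -5. Stack: [10, -5]
BINARY_OP - → 10 - -5 = 15. Stack: [15]
STORE_FAST m → m=15. Stack: []
LOAD_FAST v → push 16. Stack: [16]
RETURN_VALUE → return 16.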